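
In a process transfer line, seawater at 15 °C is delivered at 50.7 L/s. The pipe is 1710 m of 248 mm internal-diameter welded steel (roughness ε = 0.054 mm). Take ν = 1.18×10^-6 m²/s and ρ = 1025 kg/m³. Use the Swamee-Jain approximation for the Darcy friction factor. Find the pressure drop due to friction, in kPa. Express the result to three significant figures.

Δp ≈ 66.3 kPa

V = 4Q/(πD²) = 4·0.0507/(π·0.248²) = 1.050 m/s
Re = VD/ν = 1.050·0.248/1.18×10^-6 = 2.21×10^5 → turbulent
ε/D = 0.054/248 = 2.18×10^-4
Swamee-Jain: f = 0.01704
h_f = f(L/D)V²/(2g) = 0.01704·(1710/0.248)·1.050²/(2·9.81) = 6.598 m
Δp = ρg·h_f = 1025·9.81·6.598 = 66.35 kPa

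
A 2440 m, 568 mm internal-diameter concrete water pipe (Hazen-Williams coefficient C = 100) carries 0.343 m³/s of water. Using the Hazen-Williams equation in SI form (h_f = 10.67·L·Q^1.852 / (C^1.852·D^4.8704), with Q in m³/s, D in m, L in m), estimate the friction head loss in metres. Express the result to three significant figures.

h_f = 10.67·2440·0.343^1.852 / (100^1.852·0.568^4.8704) = 11.15 m

h_f ≈ 11.2 m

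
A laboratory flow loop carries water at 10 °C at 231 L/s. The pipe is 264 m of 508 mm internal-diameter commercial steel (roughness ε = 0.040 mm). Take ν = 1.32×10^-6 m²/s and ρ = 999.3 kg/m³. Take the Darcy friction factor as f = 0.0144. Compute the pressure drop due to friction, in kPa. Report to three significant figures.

V = 4Q/(πD²) = 4·0.231/(π·0.508²) = 1.140 m/s
h_f = f(L/D)V²/(2g) = 0.01440·(264/0.508)·1.140²/(2·9.81) = 0.4954 m
Δp = ρg·h_f = 999.3·9.81·0.4954 = 4.857 kPa

Δp ≈ 4.86 kPa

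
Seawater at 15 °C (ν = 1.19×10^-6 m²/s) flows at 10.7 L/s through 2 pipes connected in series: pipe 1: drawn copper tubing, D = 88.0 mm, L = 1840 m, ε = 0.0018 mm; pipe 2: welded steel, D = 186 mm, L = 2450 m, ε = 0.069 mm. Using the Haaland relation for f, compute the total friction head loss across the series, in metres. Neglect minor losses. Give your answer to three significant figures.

H ≈ 58.2 m

Pipe 1: V = 1.759 m/s, Re = 1.30×10^5, ε/D = 2.05×10^-5, f = 0.01698, h_1 = f(L/D)V²/2g = 56.00 m
Pipe 2: V = 0.3938 m/s, Re = 6.16×10^4, ε/D = 3.71×10^-4, f = 0.02106, h_2 = f(L/D)V²/2g = 2.193 m
Series → Q common, losses add: H = Σh = 58.19 m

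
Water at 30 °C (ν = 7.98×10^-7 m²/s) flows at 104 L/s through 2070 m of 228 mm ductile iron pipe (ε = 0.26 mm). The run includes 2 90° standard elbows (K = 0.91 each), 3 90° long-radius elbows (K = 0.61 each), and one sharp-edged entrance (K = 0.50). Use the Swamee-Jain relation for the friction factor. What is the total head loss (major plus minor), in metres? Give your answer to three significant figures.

H_L ≈ 63.7 m

V = 4Q/(πD²) = 2.547 m/s; V²/2g = 0.3307 m
Re = 7.28×10^5, ε/D = 0.00114 → f = 0.02076 (Swamee-Jain)
Major: h_f = f(L/D)·V²/2g = 0.02076·9079·0.3307 = 62.33 m
Minor: ΣK = 4.15; h_m = ΣK·V²/2g = 1.372 m
Total H_L = 62.33 + 1.372 = 63.70 m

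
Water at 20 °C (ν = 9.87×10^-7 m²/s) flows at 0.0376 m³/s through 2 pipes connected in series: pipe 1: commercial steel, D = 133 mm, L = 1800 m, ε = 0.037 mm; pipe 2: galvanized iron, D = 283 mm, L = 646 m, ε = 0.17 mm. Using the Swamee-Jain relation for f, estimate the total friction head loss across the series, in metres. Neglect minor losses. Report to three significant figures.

Pipe 1: V = 2.706 m/s, Re = 3.65×10^5, ε/D = 2.78×10^-4, f = 0.01661, h_1 = f(L/D)V²/2g = 83.91 m
Pipe 2: V = 0.5978 m/s, Re = 1.71×10^5, ε/D = 6.01×10^-4, f = 0.01970, h_2 = f(L/D)V²/2g = 0.8191 m
Series → Q common, losses add: H = Σh = 84.73 m

H ≈ 84.7 m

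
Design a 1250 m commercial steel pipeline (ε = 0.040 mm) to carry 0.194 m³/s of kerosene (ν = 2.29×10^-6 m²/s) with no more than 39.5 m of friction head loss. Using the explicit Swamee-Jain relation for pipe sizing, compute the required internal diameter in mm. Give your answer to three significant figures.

Swamee-Jain (Type III): D = 0.66·[ε^1.25·(LQ²/(gh_f))^4.75 + ν·Q^9.4·(L/(gh_f))^5.2]^0.04
LQ²/(gh_f) = 0.1214; L/(gh_f) = 3.226
Term 1 = ε^1.25·(…)^4.75 = 1.42×10^-10; Term 2 = ν·Q^9.4·(…)^5.2 = 2.04×10^-10
D = 0.66·(1.42×10^-10 + 2.04×10^-10)^0.04 = 0.2761 m = 276 mm
Check: V = 3.24 m/s, Re = 3.91×10^5, f = 0.01536, h_f = 37.2 m ≈ 39.5 m ✓

D ≈ 276 mm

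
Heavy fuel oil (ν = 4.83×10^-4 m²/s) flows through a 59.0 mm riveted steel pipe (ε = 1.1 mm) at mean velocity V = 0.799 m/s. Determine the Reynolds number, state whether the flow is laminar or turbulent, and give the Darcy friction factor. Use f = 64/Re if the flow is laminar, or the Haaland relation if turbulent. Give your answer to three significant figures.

Re ≈ 97.6; laminar; f = 64/Re ≈ 0.656

Re = VD/ν = 0.7990·0.0590/4.83×10^-4 = 97.6
Re < 2300 → laminar → f = 64/Re = 0.6557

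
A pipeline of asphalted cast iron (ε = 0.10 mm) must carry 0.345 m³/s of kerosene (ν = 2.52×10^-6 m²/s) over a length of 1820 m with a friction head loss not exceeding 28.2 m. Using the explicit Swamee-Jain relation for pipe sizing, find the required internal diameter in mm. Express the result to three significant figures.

Swamee-Jain (Type III): D = 0.66·[ε^1.25·(LQ²/(gh_f))^4.75 + ν·Q^9.4·(L/(gh_f))^5.2]^0.04
LQ²/(gh_f) = 0.7831; L/(gh_f) = 6.579
Term 1 = ε^1.25·(…)^4.75 = 3.13×10^-6; Term 2 = ν·Q^9.4·(…)^5.2 = 2.05×10^-6
D = 0.66·(3.13×10^-6 + 2.05×10^-6)^0.04 = 0.4056 m = 406 mm
Check: V = 2.67 m/s, Re = 4.30×10^5, f = 0.01613, h_f = 26.3 m ≈ 28.2 m ✓

D ≈ 406 mm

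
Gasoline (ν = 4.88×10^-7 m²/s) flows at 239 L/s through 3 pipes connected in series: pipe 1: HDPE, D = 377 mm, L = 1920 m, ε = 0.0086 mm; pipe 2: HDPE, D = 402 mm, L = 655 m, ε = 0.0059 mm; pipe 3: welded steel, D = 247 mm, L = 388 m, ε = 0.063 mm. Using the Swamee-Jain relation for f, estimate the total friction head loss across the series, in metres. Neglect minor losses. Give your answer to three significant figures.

H ≈ 46.5 m

Pipe 1: V = 2.141 m/s, Re = 1.65×10^6, ε/D = 2.28×10^-5, f = 0.01139, h_1 = f(L/D)V²/2g = 13.56 m
Pipe 2: V = 1.883 m/s, Re = 1.55×10^6, ε/D = 1.47×10^-5, f = 0.01125, h_2 = f(L/D)V²/2g = 3.314 m
Pipe 3: V = 4.988 m/s, Re = 2.52×10^6, ε/D = 2.55×10^-4, f = 0.01485, h_3 = f(L/D)V²/2g = 29.58 m
Series → Q common, losses add: H = Σh = 46.45 m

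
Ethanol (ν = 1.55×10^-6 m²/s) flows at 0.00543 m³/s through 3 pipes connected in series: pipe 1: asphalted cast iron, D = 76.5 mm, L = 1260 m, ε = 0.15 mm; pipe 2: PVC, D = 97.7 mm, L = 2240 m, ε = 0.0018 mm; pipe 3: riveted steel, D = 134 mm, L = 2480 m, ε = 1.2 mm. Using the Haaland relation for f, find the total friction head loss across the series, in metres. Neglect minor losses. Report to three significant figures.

Pipe 1: V = 1.181 m/s, Re = 5.83×10^4, ε/D = 0.00196, f = 0.02583, h_1 = f(L/D)V²/2g = 30.27 m
Pipe 2: V = 0.7243 m/s, Re = 4.57×10^4, ε/D = 1.84×10^-5, f = 0.02119, h_2 = f(L/D)V²/2g = 12.99 m
Pipe 3: V = 0.3850 m/s, Re = 3.33×10^4, ε/D = 0.00896, f = 0.03834, h_3 = f(L/D)V²/2g = 5.362 m
Series → Q common, losses add: H = Σh = 48.62 m

H ≈ 48.6 m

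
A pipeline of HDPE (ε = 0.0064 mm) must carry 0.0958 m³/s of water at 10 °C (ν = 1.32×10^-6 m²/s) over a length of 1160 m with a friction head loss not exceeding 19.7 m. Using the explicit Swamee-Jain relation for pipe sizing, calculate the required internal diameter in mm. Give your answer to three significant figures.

Swamee-Jain (Type III): D = 0.66·[ε^1.25·(LQ²/(gh_f))^4.75 + ν·Q^9.4·(L/(gh_f))^5.2]^0.04
LQ²/(gh_f) = 0.05509; L/(gh_f) = 6.002
Term 1 = ε^1.25·(…)^4.75 = 3.37×10^-13; Term 2 = ν·Q^9.4·(…)^5.2 = 3.91×10^-12
D = 0.66·(3.37×10^-13 + 3.91×10^-12)^0.04 = 0.2316 m = 232 mm
Check: V = 2.27 m/s, Re = 3.99×10^5, f = 0.01401, h_f = 18.5 m ≈ 19.7 m ✓

D ≈ 232 mm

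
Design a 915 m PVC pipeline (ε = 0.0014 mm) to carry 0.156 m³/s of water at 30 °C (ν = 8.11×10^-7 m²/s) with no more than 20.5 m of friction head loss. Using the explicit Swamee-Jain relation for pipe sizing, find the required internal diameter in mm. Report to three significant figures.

D ≈ 257 mm

Swamee-Jain (Type III): D = 0.66·[ε^1.25·(LQ²/(gh_f))^4.75 + ν·Q^9.4·(L/(gh_f))^5.2]^0.04
LQ²/(gh_f) = 0.1107; L/(gh_f) = 4.550
Term 1 = ε^1.25·(…)^4.75 = 1.39×10^-12; Term 2 = ν·Q^9.4·(…)^5.2 = 5.57×10^-11
D = 0.66·(1.39×10^-12 + 5.57×10^-11)^0.04 = 0.2569 m = 257 mm
Check: V = 3.01 m/s, Re = 9.53×10^5, f = 0.01183, h_f = 19.4 m ≈ 20.5 m ✓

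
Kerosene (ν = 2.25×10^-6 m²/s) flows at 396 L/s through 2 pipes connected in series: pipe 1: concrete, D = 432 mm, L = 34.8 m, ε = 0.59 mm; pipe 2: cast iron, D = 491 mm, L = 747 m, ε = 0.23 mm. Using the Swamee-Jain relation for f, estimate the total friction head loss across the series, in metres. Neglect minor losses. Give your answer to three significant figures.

Pipe 1: V = 2.702 m/s, Re = 5.19×10^5, ε/D = 0.00137, f = 0.02179, h_1 = f(L/D)V²/2g = 0.6532 m
Pipe 2: V = 2.091 m/s, Re = 4.56×10^5, ε/D = 4.68×10^-4, f = 0.01766, h_2 = f(L/D)V²/2g = 5.991 m
Series → Q common, losses add: H = Σh = 6.644 m

H ≈ 6.64 m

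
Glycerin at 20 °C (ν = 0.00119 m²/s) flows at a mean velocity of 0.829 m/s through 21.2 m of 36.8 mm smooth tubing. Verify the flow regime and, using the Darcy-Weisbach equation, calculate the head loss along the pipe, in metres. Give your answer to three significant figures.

Re = VD/ν = 0.829·0.03680/0.00119 = 25.6 → laminar (Re < 2300)
f = 64/Re = 2.496
h_f = f(L/D)V²/(2g) = 2.496·(21.2/0.03680)·0.829²/(2·9.81) = 50.38 m

h_f ≈ 50.4 m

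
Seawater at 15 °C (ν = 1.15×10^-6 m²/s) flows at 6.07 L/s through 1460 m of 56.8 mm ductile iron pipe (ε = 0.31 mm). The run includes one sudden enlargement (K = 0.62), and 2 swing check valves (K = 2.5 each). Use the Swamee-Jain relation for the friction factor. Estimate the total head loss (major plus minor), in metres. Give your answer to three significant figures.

H_L ≈ 244 m

V = 4Q/(πD²) = 2.396 m/s; V²/2g = 0.2925 m
Re = 1.18×10^5, ε/D = 0.00546 → f = 0.03217 (Swamee-Jain)
Major: h_f = f(L/D)·V²/2g = 0.03217·25704·0.2925 = 241.9 m
Minor: ΣK = 5.62; h_m = ΣK·V²/2g = 1.644 m
Total H_L = 241.9 + 1.644 = 243.5 m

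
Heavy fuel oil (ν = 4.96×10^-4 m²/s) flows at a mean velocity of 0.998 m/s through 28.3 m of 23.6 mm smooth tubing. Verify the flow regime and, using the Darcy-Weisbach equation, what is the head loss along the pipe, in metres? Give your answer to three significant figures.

h_f ≈ 82.0 m

Re = VD/ν = 0.998·0.02360/4.96×10^-4 = 47.5 → laminar (Re < 2300)
f = 64/Re = 1.348
h_f = f(L/D)V²/(2g) = 1.348·(28.3/0.02360)·0.998²/(2·9.81) = 82.05 m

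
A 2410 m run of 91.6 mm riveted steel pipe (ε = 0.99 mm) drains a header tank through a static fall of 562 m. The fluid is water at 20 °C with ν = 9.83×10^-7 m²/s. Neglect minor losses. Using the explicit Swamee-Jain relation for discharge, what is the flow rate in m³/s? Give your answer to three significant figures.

Q ≈ 0.0216 m³/s

Swamee-Jain (Type II): Q = -0.965·√(gD⁵h_f/L)·ln[ε/(3.7D) + √(3.17ν²L/(gD³h_f))]
√(gD⁵h_f/L) = √(9.81·0.0916⁵·562/2410) = 0.003841
ε/(3.7D) = 0.00292; √(3.17ν²L/(gD³h_f)) = 4.17×10^-5
Q = -0.965·0.003841·ln(0.002963) = 0.02158 m³/s
Check: V = 3.27 m/s, Re = 3.05×10^5, f = 0.03922, h_f = 564 m ≈ 562 m ✓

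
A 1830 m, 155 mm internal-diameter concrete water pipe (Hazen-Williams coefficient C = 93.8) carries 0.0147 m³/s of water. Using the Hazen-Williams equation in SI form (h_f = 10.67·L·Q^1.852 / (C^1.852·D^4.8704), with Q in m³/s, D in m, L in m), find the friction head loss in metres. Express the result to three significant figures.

h_f ≈ 15.4 m

h_f = 10.67·1830·0.0147^1.852 / (93.8^1.852·0.155^4.8704) = 15.39 m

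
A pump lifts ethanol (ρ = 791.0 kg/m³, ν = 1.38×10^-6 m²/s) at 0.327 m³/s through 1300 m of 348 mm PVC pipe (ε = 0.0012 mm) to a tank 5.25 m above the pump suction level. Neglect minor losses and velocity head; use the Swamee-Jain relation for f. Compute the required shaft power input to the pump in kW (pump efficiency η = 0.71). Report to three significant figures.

P_shaft ≈ 115 kW

V = 4Q/(πD²) = 3.438 m/s; Re = 8.67×10^5; ε/D = 3.45×10^-6; f = 0.01197
h_f = f(L/D)V²/2g = 26.94 m
Total head H = z + h_f = 5.25 + 26.94 = 32.19 m
P_hyd = ρgQH = 791.0·9.81·0.327·32.19 = 81.68 kW
P_shaft = P_hyd/η = 81.68/0.71 = 115.0 kW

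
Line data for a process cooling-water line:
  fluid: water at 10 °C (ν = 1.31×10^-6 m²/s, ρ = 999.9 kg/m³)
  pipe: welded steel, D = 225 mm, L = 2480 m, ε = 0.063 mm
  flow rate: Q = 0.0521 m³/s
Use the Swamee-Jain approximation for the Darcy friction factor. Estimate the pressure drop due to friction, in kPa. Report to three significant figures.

Δp ≈ 165 kPa

V = 4Q/(πD²) = 4·0.0521/(π·0.225²) = 1.310 m/s
Re = VD/ν = 1.310·0.225/1.31×10^-6 = 2.25×10^5 → turbulent
ε/D = 0.063/225 = 2.80×10^-4
Swamee-Jain: f = 0.01743
h_f = f(L/D)V²/(2g) = 0.01743·(2480/0.225)·1.310²/(2·9.81) = 16.81 m
Δp = ρg·h_f = 999.9·9.81·16.81 = 164.9 kPa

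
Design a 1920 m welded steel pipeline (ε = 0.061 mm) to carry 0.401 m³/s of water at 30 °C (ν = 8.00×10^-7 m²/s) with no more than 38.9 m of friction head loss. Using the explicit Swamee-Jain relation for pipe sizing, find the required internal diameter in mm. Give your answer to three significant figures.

Swamee-Jain (Type III): D = 0.66·[ε^1.25·(LQ²/(gh_f))^4.75 + ν·Q^9.4·(L/(gh_f))^5.2]^0.04
LQ²/(gh_f) = 0.8090; L/(gh_f) = 5.031
Term 1 = ε^1.25·(…)^4.75 = 1.97×10^-6; Term 2 = ν·Q^9.4·(…)^5.2 = 6.63×10^-7
D = 0.66·(1.97×10^-6 + 6.63×10^-7)^0.04 = 0.3948 m = 395 mm
Check: V = 3.28 m/s, Re = 1.62×10^6, f = 0.01386, h_f = 36.9 m ≈ 38.9 m ✓

D ≈ 395 mm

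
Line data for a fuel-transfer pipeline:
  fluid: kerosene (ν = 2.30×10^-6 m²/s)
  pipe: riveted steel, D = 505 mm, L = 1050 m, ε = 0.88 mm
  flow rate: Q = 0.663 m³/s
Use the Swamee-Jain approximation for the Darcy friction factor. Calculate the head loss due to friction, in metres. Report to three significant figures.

h_f ≈ 26.7 m

V = 4Q/(πD²) = 4·0.663/(π·0.505²) = 3.310 m/s
Re = VD/ν = 3.310·0.505/2.30×10^-6 = 7.27×10^5 → turbulent
ε/D = 0.88/505 = 0.00174
Swamee-Jain: f = 0.02296
h_f = f(L/D)V²/(2g) = 0.02296·(1050/0.505)·3.310²/(2·9.81) = 26.66 m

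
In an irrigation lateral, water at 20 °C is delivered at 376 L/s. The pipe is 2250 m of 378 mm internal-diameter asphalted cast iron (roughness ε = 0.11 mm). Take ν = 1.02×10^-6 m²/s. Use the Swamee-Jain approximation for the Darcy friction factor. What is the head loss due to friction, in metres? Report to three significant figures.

h_f ≈ 52.9 m

V = 4Q/(πD²) = 4·0.376/(π·0.378²) = 3.351 m/s
Re = VD/ν = 3.351·0.378/1.02×10^-6 = 1.24×10^6 → turbulent
ε/D = 0.11/378 = 2.91×10^-4
Swamee-Jain: f = 0.01554
h_f = f(L/D)V²/(2g) = 0.01554·(2250/0.378)·3.351²/(2·9.81) = 52.92 m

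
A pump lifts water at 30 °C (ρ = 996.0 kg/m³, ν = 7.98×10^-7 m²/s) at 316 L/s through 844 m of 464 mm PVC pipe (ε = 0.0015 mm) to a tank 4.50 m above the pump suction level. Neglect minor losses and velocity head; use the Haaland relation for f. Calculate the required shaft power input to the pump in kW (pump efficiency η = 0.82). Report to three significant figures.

V = 4Q/(πD²) = 1.869 m/s; Re = 1.09×10^6; ε/D = 3.23×10^-6; f = 0.01148
h_f = f(L/D)V²/2g = 3.718 m
Total head H = z + h_f = 4.50 + 3.718 = 8.218 m
P_hyd = ρgQH = 996.0·9.81·0.316·8.218 = 25.37 kW
P_shaft = P_hyd/η = 25.37/0.82 = 30.94 kW

P_shaft ≈ 30.9 kW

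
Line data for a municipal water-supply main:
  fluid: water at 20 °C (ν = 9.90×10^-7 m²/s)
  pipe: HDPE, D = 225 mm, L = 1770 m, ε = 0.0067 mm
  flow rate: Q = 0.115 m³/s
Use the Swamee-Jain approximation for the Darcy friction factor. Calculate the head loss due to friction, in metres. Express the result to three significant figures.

h_f ≈ 43.6 m

V = 4Q/(πD²) = 4·0.115/(π·0.225²) = 2.892 m/s
Re = VD/ν = 2.892·0.225/9.90×10^-7 = 6.57×10^5 → turbulent
ε/D = 0.0067/225 = 2.98×10^-5
Swamee-Jain: f = 0.01301
h_f = f(L/D)V²/(2g) = 0.01301·(1770/0.225)·2.892²/(2·9.81) = 43.65 m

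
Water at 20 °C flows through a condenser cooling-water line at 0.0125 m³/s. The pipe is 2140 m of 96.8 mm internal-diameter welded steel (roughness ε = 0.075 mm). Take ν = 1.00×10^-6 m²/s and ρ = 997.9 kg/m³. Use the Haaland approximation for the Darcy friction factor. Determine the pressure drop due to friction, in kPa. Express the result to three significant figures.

V = 4Q/(πD²) = 4·0.0125/(π·0.0968²) = 1.699 m/s
Re = VD/ν = 1.699·0.0968/1.00×10^-6 = 1.64×10^5 → turbulent
ε/D = 0.075/96.8 = 7.75×10^-4
Haaland: f = 0.02024
h_f = f(L/D)V²/(2g) = 0.02024·(2140/0.0968)·1.699²/(2·9.81) = 65.79 m
Δp = ρg·h_f = 997.9·9.81·65.79 = 644.1 kPa

Δp ≈ 644 kPa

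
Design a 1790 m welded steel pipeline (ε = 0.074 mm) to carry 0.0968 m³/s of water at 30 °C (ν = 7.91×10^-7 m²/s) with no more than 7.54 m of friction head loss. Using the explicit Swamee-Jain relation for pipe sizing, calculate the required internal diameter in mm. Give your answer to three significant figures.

D ≈ 315 mm

Swamee-Jain (Type III): D = 0.66·[ε^1.25·(LQ²/(gh_f))^4.75 + ν·Q^9.4·(L/(gh_f))^5.2]^0.04
LQ²/(gh_f) = 0.2268; L/(gh_f) = 24.20
Term 1 = ε^1.25·(…)^4.75 = 5.96×10^-9; Term 2 = ν·Q^9.4·(…)^5.2 = 3.64×10^-9
D = 0.66·(5.96×10^-9 + 3.64×10^-9)^0.04 = 0.3154 m = 315 mm
Check: V = 1.24 m/s, Re = 4.94×10^5, f = 0.01584, h_f = 7.04 m ≈ 7.54 m ✓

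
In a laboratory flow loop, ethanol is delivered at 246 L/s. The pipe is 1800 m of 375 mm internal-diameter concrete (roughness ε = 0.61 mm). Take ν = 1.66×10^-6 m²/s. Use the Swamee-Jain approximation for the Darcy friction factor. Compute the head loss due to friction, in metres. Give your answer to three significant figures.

V = 4Q/(πD²) = 4·0.246/(π·0.375²) = 2.227 m/s
Re = VD/ν = 2.227·0.375/1.66×10^-6 = 5.03×10^5 → turbulent
ε/D = 0.61/375 = 0.00163
Swamee-Jain: f = 0.02272
h_f = f(L/D)V²/(2g) = 0.02272·(1800/0.375)·2.227²/(2·9.81) = 27.58 m

h_f ≈ 27.6 m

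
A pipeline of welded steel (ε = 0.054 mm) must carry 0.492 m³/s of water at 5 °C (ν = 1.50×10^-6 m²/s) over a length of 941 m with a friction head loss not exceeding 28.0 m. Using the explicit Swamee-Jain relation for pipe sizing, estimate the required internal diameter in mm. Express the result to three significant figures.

D ≈ 397 mm

Swamee-Jain (Type III): D = 0.66·[ε^1.25·(LQ²/(gh_f))^4.75 + ν·Q^9.4·(L/(gh_f))^5.2]^0.04
LQ²/(gh_f) = 0.8293; L/(gh_f) = 3.426
Term 1 = ε^1.25·(…)^4.75 = 1.90×10^-6; Term 2 = ν·Q^9.4·(…)^5.2 = 1.15×10^-6
D = 0.66·(1.90×10^-6 + 1.15×10^-6)^0.04 = 0.3971 m = 397 mm
Check: V = 3.97 m/s, Re = 1.05×10^6, f = 0.01396, h_f = 26.6 m ≈ 28.0 m ✓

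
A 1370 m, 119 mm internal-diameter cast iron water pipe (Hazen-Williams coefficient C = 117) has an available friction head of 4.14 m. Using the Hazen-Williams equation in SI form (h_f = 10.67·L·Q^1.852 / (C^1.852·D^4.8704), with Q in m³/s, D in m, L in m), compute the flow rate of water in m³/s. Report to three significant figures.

Rearranging: Q = [h_f·C^1.852·D^4.8704 / (10.67·L)]^(1/1.852)
Q = [4.14·117^1.852·0.119^4.8704 / (10.67·1370)]^0.540 = 0.005264 m³/s

Q ≈ 0.00526 m³/s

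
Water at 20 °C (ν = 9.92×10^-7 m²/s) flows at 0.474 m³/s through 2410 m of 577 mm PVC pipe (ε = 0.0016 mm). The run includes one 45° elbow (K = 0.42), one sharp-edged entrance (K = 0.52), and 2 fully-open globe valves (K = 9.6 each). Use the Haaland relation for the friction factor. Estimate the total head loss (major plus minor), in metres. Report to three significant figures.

V = 4Q/(πD²) = 1.813 m/s; V²/2g = 0.1675 m
Re = 1.05×10^6, ε/D = 2.77×10^-6 → f = 0.01153 (Haaland)
Major: h_f = f(L/D)·V²/2g = 0.01153·4177·0.1675 = 8.066 m
Minor: ΣK = 20.1; h_m = ΣK·V²/2g = 3.373 m
Total H_L = 8.066 + 3.373 = 11.44 m

H_L ≈ 11.4 m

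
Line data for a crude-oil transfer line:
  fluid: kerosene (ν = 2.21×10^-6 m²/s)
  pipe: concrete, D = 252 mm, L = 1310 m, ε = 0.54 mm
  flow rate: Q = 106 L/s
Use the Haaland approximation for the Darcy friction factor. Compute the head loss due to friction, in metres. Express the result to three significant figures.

V = 4Q/(πD²) = 4·0.106/(π·0.252²) = 2.125 m/s
Re = VD/ν = 2.125·0.252/2.21×10^-6 = 2.42×10^5 → turbulent
ε/D = 0.54/252 = 0.00214
Haaland: f = 0.02453
h_f = f(L/D)V²/(2g) = 0.02453·(1310/0.252)·2.125²/(2·9.81) = 29.35 m

h_f ≈ 29.4 m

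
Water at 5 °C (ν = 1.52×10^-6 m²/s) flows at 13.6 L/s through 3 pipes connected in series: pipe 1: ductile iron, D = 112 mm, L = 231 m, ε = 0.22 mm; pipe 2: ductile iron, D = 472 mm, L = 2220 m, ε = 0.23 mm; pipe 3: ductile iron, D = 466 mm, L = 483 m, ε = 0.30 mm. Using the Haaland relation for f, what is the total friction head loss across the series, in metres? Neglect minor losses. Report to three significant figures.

H ≈ 5.03 m

Pipe 1: V = 1.380 m/s, Re = 1.02×10^5, ε/D = 0.00196, f = 0.02486, h_1 = f(L/D)V²/2g = 4.979 m
Pipe 2: V = 0.07773 m/s, Re = 2.41×10^4, ε/D = 4.87×10^-4, f = 0.02556, h_2 = f(L/D)V²/2g = 0.03702 m
Pipe 3: V = 0.07974 m/s, Re = 2.44×10^4, ε/D = 6.44×10^-4, f = 0.02583, h_3 = f(L/D)V²/2g = 0.008677 m
Series → Q common, losses add: H = Σh = 5.025 m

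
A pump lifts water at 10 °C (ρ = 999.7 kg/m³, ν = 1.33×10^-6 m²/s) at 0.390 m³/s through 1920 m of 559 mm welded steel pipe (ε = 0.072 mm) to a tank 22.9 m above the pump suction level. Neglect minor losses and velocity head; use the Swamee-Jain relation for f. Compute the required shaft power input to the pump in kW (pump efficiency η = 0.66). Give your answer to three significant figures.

V = 4Q/(πD²) = 1.589 m/s; Re = 6.68×10^5; ε/D = 1.29×10^-4; f = 0.01438
h_f = f(L/D)V²/2g = 6.357 m
Total head H = z + h_f = 22.9 + 6.357 = 29.26 m
P_hyd = ρgQH = 999.7·9.81·0.390·29.26 = 111.9 kW
P_shaft = P_hyd/η = 111.9/0.66 = 169.5 kW

P_shaft ≈ 170 kW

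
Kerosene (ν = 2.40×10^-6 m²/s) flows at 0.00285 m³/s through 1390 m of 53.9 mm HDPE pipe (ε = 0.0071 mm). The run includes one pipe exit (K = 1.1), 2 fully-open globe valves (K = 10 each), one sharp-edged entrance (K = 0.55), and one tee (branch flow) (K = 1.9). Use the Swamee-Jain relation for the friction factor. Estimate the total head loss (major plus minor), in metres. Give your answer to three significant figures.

H_L ≈ 51.4 m

V = 4Q/(πD²) = 1.249 m/s; V²/2g = 0.07952 m
Re = 2.81×10^4, ε/D = 1.32×10^-4 → f = 0.02414 (Swamee-Jain)
Major: h_f = f(L/D)·V²/2g = 0.02414·25788·0.07952 = 49.51 m
Minor: ΣK = 23.6; h_m = ΣK·V²/2g = 1.873 m
Total H_L = 49.51 + 1.873 = 51.38 m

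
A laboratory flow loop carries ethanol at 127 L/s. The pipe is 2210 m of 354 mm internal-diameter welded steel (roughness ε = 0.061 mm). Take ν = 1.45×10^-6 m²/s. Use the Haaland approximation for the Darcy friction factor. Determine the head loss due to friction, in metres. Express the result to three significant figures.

V = 4Q/(πD²) = 4·0.127/(π·0.354²) = 1.290 m/s
Re = VD/ν = 1.290·0.354/1.45×10^-6 = 3.15×10^5 → turbulent
ε/D = 0.061/354 = 1.72×10^-4
Haaland: f = 0.01575
h_f = f(L/D)V²/(2g) = 0.01575·(2210/0.354)·1.290²/(2·9.81) = 8.345 m

h_f ≈ 8.35 m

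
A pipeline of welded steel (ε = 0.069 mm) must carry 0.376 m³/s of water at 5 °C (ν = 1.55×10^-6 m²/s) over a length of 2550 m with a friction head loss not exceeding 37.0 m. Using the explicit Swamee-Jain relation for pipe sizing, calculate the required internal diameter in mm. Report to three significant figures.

D ≈ 417 mm

Swamee-Jain (Type III): D = 0.66·[ε^1.25·(LQ²/(gh_f))^4.75 + ν·Q^9.4·(L/(gh_f))^5.2]^0.04
LQ²/(gh_f) = 0.9932; L/(gh_f) = 7.025
Term 1 = ε^1.25·(…)^4.75 = 6.09×10^-6; Term 2 = ν·Q^9.4·(…)^5.2 = 3.98×10^-6
D = 0.66·(6.09×10^-6 + 3.98×10^-6)^0.04 = 0.4165 m = 417 mm
Check: V = 2.76 m/s, Re = 7.41×10^5, f = 0.01468, h_f = 34.9 m ≈ 37.0 m ✓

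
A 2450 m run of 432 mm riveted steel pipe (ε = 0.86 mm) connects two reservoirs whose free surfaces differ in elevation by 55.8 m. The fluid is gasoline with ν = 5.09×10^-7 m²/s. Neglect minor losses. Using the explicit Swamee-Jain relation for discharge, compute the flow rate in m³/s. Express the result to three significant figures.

Swamee-Jain (Type II): Q = -0.965·√(gD⁵h_f/L)·ln[ε/(3.7D) + √(3.17ν²L/(gD³h_f))]
√(gD⁵h_f/L) = √(9.81·0.432⁵·55.8/2450) = 0.05798
ε/(3.7D) = 5.38×10^-4; √(3.17ν²L/(gD³h_f)) = 6.75×10^-6
Q = -0.965·0.05798·ln(5.448×10^-4) = 0.4205 m³/s
Check: V = 2.87 m/s, Re = 2.43×10^6, f = 0.02351, h_f = 55.9 m ≈ 55.8 m ✓

Q ≈ 0.420 m³/s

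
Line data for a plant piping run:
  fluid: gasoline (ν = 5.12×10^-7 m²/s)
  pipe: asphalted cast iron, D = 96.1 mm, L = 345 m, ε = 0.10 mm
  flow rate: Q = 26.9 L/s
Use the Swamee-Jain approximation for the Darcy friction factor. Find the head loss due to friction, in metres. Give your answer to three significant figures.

V = 4Q/(πD²) = 4·0.0269/(π·0.0961²) = 3.709 m/s
Re = VD/ν = 3.709·0.0961/5.12×10^-7 = 6.96×10^5 → turbulent
ε/D = 0.10/96.1 = 0.00104
Swamee-Jain: f = 0.02035
h_f = f(L/D)V²/(2g) = 0.02035·(345/0.0961)·3.709²/(2·9.81) = 51.23 m

h_f ≈ 51.2 m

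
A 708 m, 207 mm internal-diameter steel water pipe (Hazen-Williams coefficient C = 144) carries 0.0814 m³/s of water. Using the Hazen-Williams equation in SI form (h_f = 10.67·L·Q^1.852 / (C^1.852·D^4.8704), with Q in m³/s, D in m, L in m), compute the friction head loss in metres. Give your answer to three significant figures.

h_f = 10.67·708·0.0814^1.852 / (144^1.852·0.207^4.8704) = 15.66 m

h_f ≈ 15.7 m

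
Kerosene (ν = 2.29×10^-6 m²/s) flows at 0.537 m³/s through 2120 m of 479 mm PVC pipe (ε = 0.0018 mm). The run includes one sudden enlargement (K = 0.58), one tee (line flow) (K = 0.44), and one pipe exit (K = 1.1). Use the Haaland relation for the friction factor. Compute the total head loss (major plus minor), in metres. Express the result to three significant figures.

H_L ≈ 26.2 m

V = 4Q/(πD²) = 2.980 m/s; V²/2g = 0.4526 m
Re = 6.23×10^5, ε/D = 3.76×10^-6 → f = 0.01261 (Haaland)
Major: h_f = f(L/D)·V²/2g = 0.01261·4426·0.4526 = 25.26 m
Minor: ΣK = 2.12; h_m = ΣK·V²/2g = 0.9595 m
Total H_L = 25.26 + 0.9595 = 26.22 m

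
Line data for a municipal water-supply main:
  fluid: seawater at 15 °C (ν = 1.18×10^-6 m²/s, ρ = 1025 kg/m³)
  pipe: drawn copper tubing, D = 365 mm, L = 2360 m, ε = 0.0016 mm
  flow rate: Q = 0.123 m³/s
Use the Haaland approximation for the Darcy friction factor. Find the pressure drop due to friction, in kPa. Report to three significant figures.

V = 4Q/(πD²) = 4·0.123/(π·0.365²) = 1.176 m/s
Re = VD/ν = 1.176·0.365/1.18×10^-6 = 3.64×10^5 → turbulent
ε/D = 0.0016/365 = 4.38×10^-6
Haaland: f = 0.01388
h_f = f(L/D)V²/(2g) = 0.01388·(2360/0.365)·1.176²/(2·9.81) = 6.320 m
Δp = ρg·h_f = 1025·9.81·6.320 = 63.55 kPa

Δp ≈ 63.6 kPa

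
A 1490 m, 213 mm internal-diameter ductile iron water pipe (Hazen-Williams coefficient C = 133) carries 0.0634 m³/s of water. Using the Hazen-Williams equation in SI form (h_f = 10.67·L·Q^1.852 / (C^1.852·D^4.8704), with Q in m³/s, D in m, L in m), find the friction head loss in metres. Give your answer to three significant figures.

h_f = 10.67·1490·0.0634^1.852 / (133^1.852·0.213^4.8704) = 20.92 m

h_f ≈ 20.9 m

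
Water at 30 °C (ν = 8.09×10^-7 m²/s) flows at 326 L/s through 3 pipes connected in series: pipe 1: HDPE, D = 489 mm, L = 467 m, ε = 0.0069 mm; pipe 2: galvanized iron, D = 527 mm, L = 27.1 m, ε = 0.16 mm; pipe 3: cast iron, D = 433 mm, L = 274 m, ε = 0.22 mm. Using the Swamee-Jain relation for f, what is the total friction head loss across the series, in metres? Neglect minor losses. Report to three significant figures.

H ≈ 4.56 m

Pipe 1: V = 1.736 m/s, Re = 1.05×10^6, ε/D = 1.41×10^-5, f = 0.01187, h_1 = f(L/D)V²/2g = 1.740 m
Pipe 2: V = 1.495 m/s, Re = 9.74×10^5, ε/D = 3.04×10^-4, f = 0.01581, h_2 = f(L/D)V²/2g = 0.09254 m
Pipe 3: V = 2.214 m/s, Re = 1.18×10^6, ε/D = 5.08×10^-4, f = 0.01727, h_3 = f(L/D)V²/2g = 2.731 m
Series → Q common, losses add: H = Σh = 4.563 m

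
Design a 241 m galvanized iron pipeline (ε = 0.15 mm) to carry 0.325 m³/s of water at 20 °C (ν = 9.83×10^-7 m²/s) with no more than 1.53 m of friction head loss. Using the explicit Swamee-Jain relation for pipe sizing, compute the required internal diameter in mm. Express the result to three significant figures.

Swamee-Jain (Type III): D = 0.66·[ε^1.25·(LQ²/(gh_f))^4.75 + ν·Q^9.4·(L/(gh_f))^5.2]^0.04
LQ²/(gh_f) = 1.696; L/(gh_f) = 16.06
Term 1 = ε^1.25·(…)^4.75 = 2.04×10^-4; Term 2 = ν·Q^9.4·(…)^5.2 = 4.72×10^-5
D = 0.66·(2.04×10^-4 + 4.72×10^-5)^0.04 = 0.4738 m = 474 mm
Check: V = 1.84 m/s, Re = 8.89×10^5, f = 0.01598, h_f = 1.41 m ≈ 1.53 m ✓

D ≈ 474 mm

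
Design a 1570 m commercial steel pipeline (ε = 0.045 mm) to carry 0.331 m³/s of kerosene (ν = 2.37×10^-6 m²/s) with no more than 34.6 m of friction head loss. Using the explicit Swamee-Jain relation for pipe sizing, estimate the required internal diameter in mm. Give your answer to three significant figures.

Swamee-Jain (Type III): D = 0.66·[ε^1.25·(LQ²/(gh_f))^4.75 + ν·Q^9.4·(L/(gh_f))^5.2]^0.04
LQ²/(gh_f) = 0.5068; L/(gh_f) = 4.625
Term 1 = ε^1.25·(…)^4.75 = 1.46×10^-7; Term 2 = ν·Q^9.4·(…)^5.2 = 2.09×10^-7
D = 0.66·(1.46×10^-7 + 2.09×10^-7)^0.04 = 0.3644 m = 364 mm
Check: V = 3.17 m/s, Re = 4.88×10^5, f = 0.01477, h_f = 32.7 m ≈ 34.6 m ✓

D ≈ 364 mm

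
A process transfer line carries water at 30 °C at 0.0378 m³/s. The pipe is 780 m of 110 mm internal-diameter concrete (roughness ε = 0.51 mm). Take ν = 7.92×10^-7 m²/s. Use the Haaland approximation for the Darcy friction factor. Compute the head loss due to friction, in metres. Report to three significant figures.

V = 4Q/(πD²) = 4·0.0378/(π·0.110²) = 3.978 m/s
Re = VD/ν = 3.978·0.110/7.92×10^-7 = 5.52×10^5 → turbulent
ε/D = 0.51/110 = 0.00464
Haaland: f = 0.02991
h_f = f(L/D)V²/(2g) = 0.02991·(780/0.110)·3.978²/(2·9.81) = 171.0 m

h_f ≈ 171 m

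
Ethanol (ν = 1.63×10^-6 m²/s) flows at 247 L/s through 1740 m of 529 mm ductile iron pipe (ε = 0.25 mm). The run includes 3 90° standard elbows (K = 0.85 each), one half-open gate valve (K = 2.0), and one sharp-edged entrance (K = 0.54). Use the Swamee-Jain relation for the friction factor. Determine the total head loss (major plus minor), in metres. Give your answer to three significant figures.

V = 4Q/(πD²) = 1.124 m/s; V²/2g = 0.06437 m
Re = 3.65×10^5, ε/D = 4.73×10^-4 → f = 0.01793 (Swamee-Jain)
Major: h_f = f(L/D)·V²/2g = 0.01793·3289·0.06437 = 3.796 m
Minor: ΣK = 5.09; h_m = ΣK·V²/2g = 0.3277 m
Total H_L = 3.796 + 0.3277 = 4.123 m

H_L ≈ 4.12 m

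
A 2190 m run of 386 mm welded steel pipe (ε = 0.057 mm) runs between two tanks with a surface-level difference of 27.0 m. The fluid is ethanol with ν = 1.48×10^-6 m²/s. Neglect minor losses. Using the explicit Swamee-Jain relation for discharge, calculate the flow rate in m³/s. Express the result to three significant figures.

Q ≈ 0.297 m³/s

Swamee-Jain (Type II): Q = -0.965·√(gD⁵h_f/L)·ln[ε/(3.7D) + √(3.17ν²L/(gD³h_f))]
√(gD⁵h_f/L) = √(9.81·0.386⁵·27.0/2190) = 0.03219
ε/(3.7D) = 3.99×10^-5; √(3.17ν²L/(gD³h_f)) = 3.16×10^-5
Q = -0.965·0.03219·ln(7.151×10^-5) = 0.2966 m³/s
Check: V = 2.53 m/s, Re = 6.61×10^5, f = 0.01461, h_f = 27.1 m ≈ 27.0 m ✓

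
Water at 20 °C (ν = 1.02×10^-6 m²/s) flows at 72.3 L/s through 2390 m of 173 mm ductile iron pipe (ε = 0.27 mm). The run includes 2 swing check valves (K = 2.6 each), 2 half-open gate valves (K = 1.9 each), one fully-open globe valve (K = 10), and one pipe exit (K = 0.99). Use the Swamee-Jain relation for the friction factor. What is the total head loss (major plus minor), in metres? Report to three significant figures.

H_L ≈ 159 m

V = 4Q/(πD²) = 3.076 m/s; V²/2g = 0.4822 m
Re = 5.22×10^5, ε/D = 0.00156 → f = 0.02248 (Swamee-Jain)
Major: h_f = f(L/D)·V²/2g = 0.02248·13815·0.4822 = 149.8 m
Minor: ΣK = 20.0; h_m = ΣK·V²/2g = 9.639 m
Total H_L = 149.8 + 9.639 = 159.4 m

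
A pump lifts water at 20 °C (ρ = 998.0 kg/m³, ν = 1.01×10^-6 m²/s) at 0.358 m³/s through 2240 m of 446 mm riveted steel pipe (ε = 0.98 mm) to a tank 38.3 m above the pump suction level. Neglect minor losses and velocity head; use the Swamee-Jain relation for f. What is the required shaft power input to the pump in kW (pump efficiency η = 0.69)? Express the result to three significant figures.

V = 4Q/(πD²) = 2.292 m/s; Re = 1.01×10^6; ε/D = 0.00220; f = 0.02426
h_f = f(L/D)V²/2g = 32.61 m
Total head H = z + h_f = 38.3 + 32.61 = 70.91 m
P_hyd = ρgQH = 998.0·9.81·0.358·70.91 = 248.5 kW
P_shaft = P_hyd/η = 248.5/0.69 = 360.2 kW

P_shaft ≈ 360 kW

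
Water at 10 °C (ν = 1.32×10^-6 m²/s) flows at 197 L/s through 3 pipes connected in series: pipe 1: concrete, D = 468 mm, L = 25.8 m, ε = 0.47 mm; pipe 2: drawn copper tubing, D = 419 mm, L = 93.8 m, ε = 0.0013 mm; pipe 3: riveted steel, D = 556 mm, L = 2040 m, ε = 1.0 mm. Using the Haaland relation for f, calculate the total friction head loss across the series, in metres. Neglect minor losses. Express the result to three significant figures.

H ≈ 3.26 m

Pipe 1: V = 1.145 m/s, Re = 4.06×10^5, ε/D = 0.00100, f = 0.02033, h_1 = f(L/D)V²/2g = 0.07492 m
Pipe 2: V = 1.429 m/s, Re = 4.54×10^5, ε/D = 3.10×10^-6, f = 0.01333, h_2 = f(L/D)V²/2g = 0.3104 m
Pipe 3: V = 0.8114 m/s, Re = 3.42×10^5, ε/D = 0.00180, f = 0.02332, h_3 = f(L/D)V²/2g = 2.871 m
Series → Q common, losses add: H = Σh = 3.257 m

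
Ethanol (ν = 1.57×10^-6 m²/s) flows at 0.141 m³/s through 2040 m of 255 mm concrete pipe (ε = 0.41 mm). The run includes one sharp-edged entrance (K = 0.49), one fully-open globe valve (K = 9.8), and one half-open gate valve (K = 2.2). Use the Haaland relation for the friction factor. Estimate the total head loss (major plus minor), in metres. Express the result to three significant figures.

H_L ≈ 75.0 m

V = 4Q/(πD²) = 2.761 m/s; V²/2g = 0.3885 m
Re = 4.48×10^5, ε/D = 0.00161 → f = 0.02258 (Haaland)
Major: h_f = f(L/D)·V²/2g = 0.02258·8000·0.3885 = 70.18 m
Minor: ΣK = 12.5; h_m = ΣK·V²/2g = 4.852 m
Total H_L = 70.18 + 4.852 = 75.03 m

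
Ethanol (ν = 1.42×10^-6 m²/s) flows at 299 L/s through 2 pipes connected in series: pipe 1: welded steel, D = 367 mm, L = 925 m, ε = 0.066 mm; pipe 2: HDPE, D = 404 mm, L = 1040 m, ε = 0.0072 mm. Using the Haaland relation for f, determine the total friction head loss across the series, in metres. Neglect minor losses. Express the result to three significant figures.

H ≈ 24.1 m

Pipe 1: V = 2.827 m/s, Re = 7.31×10^5, ε/D = 1.80×10^-4, f = 0.01465, h_1 = f(L/D)V²/2g = 15.04 m
Pipe 2: V = 2.332 m/s, Re = 6.64×10^5, ε/D = 1.78×10^-5, f = 0.01268, h_2 = f(L/D)V²/2g = 9.051 m
Series → Q common, losses add: H = Σh = 24.09 m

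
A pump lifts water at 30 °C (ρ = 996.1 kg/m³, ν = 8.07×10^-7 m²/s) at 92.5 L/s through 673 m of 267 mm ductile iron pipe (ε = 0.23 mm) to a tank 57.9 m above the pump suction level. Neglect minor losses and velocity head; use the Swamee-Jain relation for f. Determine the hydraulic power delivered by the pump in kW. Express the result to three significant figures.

P_hyd ≈ 58.6 kW

V = 4Q/(πD²) = 1.652 m/s; Re = 5.47×10^5; ε/D = 8.61×10^-4; f = 0.01967
h_f = f(L/D)V²/2g = 6.897 m
Total head H = z + h_f = 57.9 + 6.897 = 64.80 m
P_hyd = ρgQH = 996.1·9.81·0.0925·64.80 = 58.57 kW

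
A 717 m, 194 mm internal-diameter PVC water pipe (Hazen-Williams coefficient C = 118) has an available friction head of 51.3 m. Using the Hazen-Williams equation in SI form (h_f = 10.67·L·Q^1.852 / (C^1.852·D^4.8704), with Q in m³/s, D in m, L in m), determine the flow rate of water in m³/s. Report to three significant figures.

Rearranging: Q = [h_f·C^1.852·D^4.8704 / (10.67·L)]^(1/1.852)
Q = [51.3·118^1.852·0.194^4.8704 / (10.67·717)]^0.540 = 0.1060 m³/s

Q ≈ 0.106 m³/s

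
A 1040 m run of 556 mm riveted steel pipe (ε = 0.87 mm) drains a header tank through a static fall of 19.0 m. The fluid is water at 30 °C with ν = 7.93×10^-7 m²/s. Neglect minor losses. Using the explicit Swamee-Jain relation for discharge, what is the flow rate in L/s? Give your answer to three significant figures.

Q ≈ 730 L/s

Swamee-Jain (Type II): Q = -0.965·√(gD⁵h_f/L)·ln[ε/(3.7D) + √(3.17ν²L/(gD³h_f))]
√(gD⁵h_f/L) = √(9.81·0.556⁵·19.0/1040) = 0.09758
ε/(3.7D) = 4.23×10^-4; √(3.17ν²L/(gD³h_f)) = 8.04×10^-6
Q = -0.965·0.09758·ln(4.309×10^-4) = 0.7298 m³/s
Check: V = 3.01 m/s, Re = 2.11×10^6, f = 0.02212, h_f = 19.1 m ≈ 19.0 m ✓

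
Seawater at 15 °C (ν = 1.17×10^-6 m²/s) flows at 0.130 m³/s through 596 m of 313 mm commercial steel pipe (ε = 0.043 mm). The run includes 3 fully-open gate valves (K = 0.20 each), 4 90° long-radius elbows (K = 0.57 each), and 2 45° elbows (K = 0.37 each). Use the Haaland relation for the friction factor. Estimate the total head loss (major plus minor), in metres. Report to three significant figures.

V = 4Q/(πD²) = 1.690 m/s; V²/2g = 0.1455 m
Re = 4.52×10^5, ε/D = 1.37×10^-4 → f = 0.01482 (Haaland)
Major: h_f = f(L/D)·V²/2g = 0.01482·1904·0.1455 = 4.107 m
Minor: ΣK = 3.62; h_m = ΣK·V²/2g = 0.5267 m
Total H_L = 4.107 + 0.5267 = 4.633 m

H_L ≈ 4.63 m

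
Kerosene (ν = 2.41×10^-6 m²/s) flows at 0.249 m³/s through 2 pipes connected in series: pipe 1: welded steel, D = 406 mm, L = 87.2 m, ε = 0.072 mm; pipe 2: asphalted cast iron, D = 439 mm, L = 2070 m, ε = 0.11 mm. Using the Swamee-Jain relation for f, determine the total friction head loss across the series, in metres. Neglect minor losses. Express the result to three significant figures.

Pipe 1: V = 1.923 m/s, Re = 3.24×10^5, ε/D = 1.77×10^-4, f = 0.01598, h_1 = f(L/D)V²/2g = 0.6472 m
Pipe 2: V = 1.645 m/s, Re = 3.00×10^5, ε/D = 2.51×10^-4, f = 0.01670, h_2 = f(L/D)V²/2g = 10.86 m
Series → Q common, losses add: H = Σh = 11.51 m

H ≈ 11.5 m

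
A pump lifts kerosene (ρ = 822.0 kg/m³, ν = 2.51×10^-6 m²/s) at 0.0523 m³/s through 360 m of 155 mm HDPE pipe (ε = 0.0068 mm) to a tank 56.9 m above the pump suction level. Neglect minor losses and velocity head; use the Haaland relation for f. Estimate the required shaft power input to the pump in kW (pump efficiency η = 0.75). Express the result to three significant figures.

V = 4Q/(πD²) = 2.772 m/s; Re = 1.71×10^5; ε/D = 4.39×10^-5; f = 0.01624
h_f = f(L/D)V²/2g = 14.77 m
Total head H = z + h_f = 56.9 + 14.77 = 71.67 m
P_hyd = ρgQH = 822.0·9.81·0.0523·71.67 = 30.23 kW
P_shaft = P_hyd/η = 30.23/0.75 = 40.30 kW

P_shaft ≈ 40.3 kW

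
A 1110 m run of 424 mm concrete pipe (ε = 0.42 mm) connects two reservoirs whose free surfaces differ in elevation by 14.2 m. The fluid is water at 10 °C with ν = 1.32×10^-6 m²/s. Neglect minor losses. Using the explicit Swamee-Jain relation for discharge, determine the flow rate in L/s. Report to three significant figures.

Swamee-Jain (Type II): Q = -0.965·√(gD⁵h_f/L)·ln[ε/(3.7D) + √(3.17ν²L/(gD³h_f))]
√(gD⁵h_f/L) = √(9.81·0.424⁵·14.2/1110) = 0.04147
ε/(3.7D) = 2.68×10^-4; √(3.17ν²L/(gD³h_f)) = 2.40×10^-5
Q = -0.965·0.04147·ln(2.917×10^-4) = 0.3257 m³/s
Check: V = 2.31 m/s, Re = 7.41×10^5, f = 0.02010, h_f = 14.3 m ≈ 14.2 m ✓

Q ≈ 326 L/s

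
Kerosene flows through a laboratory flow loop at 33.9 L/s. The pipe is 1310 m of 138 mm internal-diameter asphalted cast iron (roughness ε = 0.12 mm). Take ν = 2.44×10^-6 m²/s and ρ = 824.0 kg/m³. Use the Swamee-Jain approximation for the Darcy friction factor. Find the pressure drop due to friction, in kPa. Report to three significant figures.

Δp ≈ 429 kPa

V = 4Q/(πD²) = 4·0.0339/(π·0.138²) = 2.266 m/s
Re = VD/ν = 2.266·0.138/2.44×10^-6 = 1.28×10^5 → turbulent
ε/D = 0.12/138 = 8.70×10^-4
Swamee-Jain: f = 0.02137
h_f = f(L/D)V²/(2g) = 0.02137·(1310/0.138)·2.266²/(2·9.81) = 53.12 m
Δp = ρg·h_f = 824.0·9.81·53.12 = 429.4 kPa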